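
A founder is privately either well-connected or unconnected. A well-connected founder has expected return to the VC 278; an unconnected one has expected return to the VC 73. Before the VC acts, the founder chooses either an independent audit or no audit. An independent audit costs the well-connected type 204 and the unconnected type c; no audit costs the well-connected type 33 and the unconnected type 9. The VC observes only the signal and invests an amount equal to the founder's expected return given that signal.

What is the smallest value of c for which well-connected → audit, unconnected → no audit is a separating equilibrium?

Under separation: audit → well-connected (pays 278); no audit → unconnected (pays 73).
Well-connected: 278 − 204 = 74 ≥ 73 − 33 = 40. Holds regardless of c. ✓
Unconnected: 73 − 9 ≥ 278 − c, so c ≥ 278 − 64 = 214.

214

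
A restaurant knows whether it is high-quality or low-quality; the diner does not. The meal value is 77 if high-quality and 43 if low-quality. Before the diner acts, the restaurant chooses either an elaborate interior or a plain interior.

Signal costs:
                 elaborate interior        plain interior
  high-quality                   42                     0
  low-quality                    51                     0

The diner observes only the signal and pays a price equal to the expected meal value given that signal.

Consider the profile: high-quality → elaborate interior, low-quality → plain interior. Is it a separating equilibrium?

No

Under separation the diner infers type exactly: elaborate interior → high-quality (pays 77), plain interior → low-quality (pays 43).
High-quality: elaborate interior gives 77 − 42 = 35; plain interior gives 43 − 0 = 43. Would deviate. ✗
Low-quality: plain interior gives 43 − 0 = 43; elaborate interior gives 77 − 51 = 26. No deviation. ✓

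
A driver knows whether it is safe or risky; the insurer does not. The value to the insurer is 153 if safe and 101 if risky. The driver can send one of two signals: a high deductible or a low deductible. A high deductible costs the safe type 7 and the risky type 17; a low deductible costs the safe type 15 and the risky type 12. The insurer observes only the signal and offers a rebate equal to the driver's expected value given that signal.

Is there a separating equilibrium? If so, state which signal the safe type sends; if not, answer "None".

None

Try safe → high deductible, risky → low deductible:
  If types separate, high deductible earns payment 153 and low deductible earns 101.
  Safe: high deductible gives 153 − 7 = 146; low deductible gives 101 − 15 = 86. No deviation. ✓
  Risky: low deductible gives 101 − 12 = 89; high deductible gives 153 − 17 = 136. Would deviate. ✗
Try safe → low deductible, risky → high deductible:
  If types separate, low deductible earns payment 153 and high deductible earns 101.
  Safe: low deductible gives 153 − 15 = 138; high deductible gives 101 − 7 = 94. No deviation. ✓
  Risky: high deductible gives 101 − 17 = 84; low deductible gives 153 − 12 = 141. Would deviate. ✗
Neither assignment is incentive-compatible.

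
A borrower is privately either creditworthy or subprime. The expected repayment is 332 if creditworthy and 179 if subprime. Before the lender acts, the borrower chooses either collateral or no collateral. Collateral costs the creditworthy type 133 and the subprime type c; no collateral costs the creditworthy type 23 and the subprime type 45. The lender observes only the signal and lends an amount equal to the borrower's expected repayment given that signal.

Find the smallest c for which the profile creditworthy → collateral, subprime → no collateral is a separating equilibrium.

Under separation: collateral → creditworthy (pays 332); no collateral → subprime (pays 179).
Creditworthy: 332 − 133 = 199 ≥ 179 − 23 = 156. Holds regardless of c. ✓
Subprime: 179 − 45 ≥ 332 − c, so c ≥ 332 − 134 = 198.

198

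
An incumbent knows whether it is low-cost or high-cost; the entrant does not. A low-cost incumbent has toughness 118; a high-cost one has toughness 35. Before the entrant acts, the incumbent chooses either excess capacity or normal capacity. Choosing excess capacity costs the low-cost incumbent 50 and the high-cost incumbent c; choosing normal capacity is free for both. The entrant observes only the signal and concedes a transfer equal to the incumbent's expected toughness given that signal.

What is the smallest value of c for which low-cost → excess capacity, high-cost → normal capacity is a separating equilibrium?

Under separation: excess capacity → low-cost (pays 118); normal capacity → high-cost (pays 35).
Low-cost: 118 − 50 = 68 ≥ 35 − 0 = 35. Holds regardless of c. ✓
High-cost: 35 − 0 ≥ 118 − c, so c ≥ 118 − 35 = 83.

83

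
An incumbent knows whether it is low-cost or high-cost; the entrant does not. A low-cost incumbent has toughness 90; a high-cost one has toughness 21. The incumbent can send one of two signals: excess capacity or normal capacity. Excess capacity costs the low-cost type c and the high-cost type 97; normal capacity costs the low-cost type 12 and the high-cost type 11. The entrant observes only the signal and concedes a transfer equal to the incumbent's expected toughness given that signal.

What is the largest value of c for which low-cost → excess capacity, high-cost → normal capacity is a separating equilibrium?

Under separation: excess capacity → low-cost (pays 90); normal capacity → high-cost (pays 21).
High-cost: 21 − 11 = 10 ≥ 90 − 97 = -7. Holds regardless of c. ✓
Low-cost: 90 − c ≥ 21 − 12, so c ≤ 90 − 9 = 81.

81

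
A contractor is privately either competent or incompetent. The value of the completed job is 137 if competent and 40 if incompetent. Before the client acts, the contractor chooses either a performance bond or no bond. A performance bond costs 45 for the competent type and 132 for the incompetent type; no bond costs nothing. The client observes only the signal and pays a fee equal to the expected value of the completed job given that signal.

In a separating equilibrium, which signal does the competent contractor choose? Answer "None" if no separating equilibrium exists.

bond

Try competent → bond, incompetent → no bond:
  If types separate, bond earns payment 137 and no bond earns 40.
  Competent: bond gives 137 − 45 = 92; no bond gives 40 − 0 = 40. No deviation. ✓
  Incompetent: no bond gives 40 − 0 = 40; bond gives 137 − 132 = 5. No deviation. ✓
Both hold — the competent type sends bond.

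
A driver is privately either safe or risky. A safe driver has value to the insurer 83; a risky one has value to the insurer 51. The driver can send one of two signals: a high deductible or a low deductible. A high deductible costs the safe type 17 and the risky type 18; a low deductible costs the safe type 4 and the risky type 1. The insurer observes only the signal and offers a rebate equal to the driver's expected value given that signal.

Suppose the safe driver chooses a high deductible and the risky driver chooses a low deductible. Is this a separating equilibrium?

No

If types separate, high deductible earns payment 83 and low deductible earns 51.
Safe: high deductible gives 83 − 17 = 66; low deductible gives 51 − 4 = 47. No deviation. ✓
Risky: low deductible gives 51 − 1 = 50; high deductible gives 83 − 18 = 65. Would deviate. ✗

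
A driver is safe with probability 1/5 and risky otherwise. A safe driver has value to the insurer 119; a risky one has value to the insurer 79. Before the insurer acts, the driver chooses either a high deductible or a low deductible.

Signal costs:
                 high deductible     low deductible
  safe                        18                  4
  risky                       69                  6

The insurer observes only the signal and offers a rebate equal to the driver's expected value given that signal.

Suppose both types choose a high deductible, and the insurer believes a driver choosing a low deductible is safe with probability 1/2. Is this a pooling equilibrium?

No

At the pooled signal (high deductible) the insurer holds the prior 1/5 and pays 1/5·119 + 4/5·79 = 87. Off-path (low deductible) belief 1/2 gives 1/2·119 + 1/2·79 = 99.
Safe: high deductible gives 87 − 18 = 69; low deductible gives 99 − 4 = 95. Deviates. ✗
Risky: high deductible gives 87 − 69 = 18; low deductible gives 99 − 6 = 93. Deviates. ✗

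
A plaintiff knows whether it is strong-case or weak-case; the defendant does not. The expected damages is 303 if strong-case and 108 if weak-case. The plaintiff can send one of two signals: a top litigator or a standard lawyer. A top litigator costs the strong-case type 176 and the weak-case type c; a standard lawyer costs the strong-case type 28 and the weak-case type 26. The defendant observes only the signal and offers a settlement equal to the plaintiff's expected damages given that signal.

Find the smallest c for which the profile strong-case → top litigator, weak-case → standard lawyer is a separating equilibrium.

221

Under separation: top litigator → strong-case (pays 303); standard lawyer → weak-case (pays 108).
Strong-case: 303 − 176 = 127 ≥ 108 − 28 = 80. Holds regardless of c. ✓
Weak-case: 108 − 26 ≥ 303 − c, so c ≥ 303 − 82 = 221.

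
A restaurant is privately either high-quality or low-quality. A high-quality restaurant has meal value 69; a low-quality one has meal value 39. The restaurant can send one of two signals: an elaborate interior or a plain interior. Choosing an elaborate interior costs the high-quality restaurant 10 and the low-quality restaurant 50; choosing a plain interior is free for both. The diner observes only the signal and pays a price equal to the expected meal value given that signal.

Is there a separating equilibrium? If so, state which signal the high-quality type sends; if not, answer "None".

elaborate interior

Try high-quality → elaborate interior, low-quality → plain interior:
  If types separate, elaborate interior earns payment 69 and plain interior earns 39.
  High-quality: elaborate interior gives 69 − 10 = 59; plain interior gives 39 − 0 = 39. No deviation. ✓
  Low-quality: plain interior gives 39 − 0 = 39; elaborate interior gives 69 − 50 = 19. No deviation. ✓
Both hold — the high-quality type sends elaborate interior.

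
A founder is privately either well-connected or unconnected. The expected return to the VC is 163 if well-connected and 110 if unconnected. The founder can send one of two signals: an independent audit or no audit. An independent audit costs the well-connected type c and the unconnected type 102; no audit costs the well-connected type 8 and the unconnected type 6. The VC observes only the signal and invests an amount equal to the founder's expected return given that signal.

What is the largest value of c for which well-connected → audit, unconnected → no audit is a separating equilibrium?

61

Under separation: audit → well-connected (pays 163); no audit → unconnected (pays 110).
Unconnected: 110 − 6 = 104 ≥ 163 − 102 = 61. Holds regardless of c. ✓
Well-connected: 163 − c ≥ 110 − 8, so c ≤ 163 − 102 = 61.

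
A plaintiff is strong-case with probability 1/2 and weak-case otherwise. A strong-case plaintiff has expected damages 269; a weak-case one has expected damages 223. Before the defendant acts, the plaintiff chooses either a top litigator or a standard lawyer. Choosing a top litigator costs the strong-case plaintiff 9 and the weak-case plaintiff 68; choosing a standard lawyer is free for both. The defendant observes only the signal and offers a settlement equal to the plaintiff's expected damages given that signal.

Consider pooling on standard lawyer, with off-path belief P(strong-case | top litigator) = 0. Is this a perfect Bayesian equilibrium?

Yes

On the equilibrium path (standard lawyer) the defendant holds the prior 1/2 and pays 1/2·269 + 1/2·223 = 246. Off-path (top litigator) belief 0 gives 0·269 + 1·223 = 223.
Strong-case: standard lawyer gives 246 − 0 = 246; top litigator gives 223 − 9 = 214. Stays. ✓
Weak-case: standard lawyer gives 246 − 0 = 246; top litigator gives 223 − 68 = 155. Stays. ✓
Beliefs are Bayes-consistent on-path and both types best-respond.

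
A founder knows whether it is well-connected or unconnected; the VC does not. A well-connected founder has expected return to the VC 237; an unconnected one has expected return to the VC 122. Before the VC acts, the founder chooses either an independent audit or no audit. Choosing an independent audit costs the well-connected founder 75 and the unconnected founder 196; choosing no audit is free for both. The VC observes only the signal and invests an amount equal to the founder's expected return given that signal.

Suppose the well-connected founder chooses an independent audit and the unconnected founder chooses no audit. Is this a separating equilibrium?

If types separate, audit earns payment 237 and no audit earns 122.
Well-connected: audit gives 237 − 75 = 162; no audit gives 122 − 0 = 122. No deviation. ✓
Unconnected: no audit gives 122 − 0 = 122; audit gives 237 − 196 = 41. No deviation. ✓
Neither type gains from mimicking the other.

Yes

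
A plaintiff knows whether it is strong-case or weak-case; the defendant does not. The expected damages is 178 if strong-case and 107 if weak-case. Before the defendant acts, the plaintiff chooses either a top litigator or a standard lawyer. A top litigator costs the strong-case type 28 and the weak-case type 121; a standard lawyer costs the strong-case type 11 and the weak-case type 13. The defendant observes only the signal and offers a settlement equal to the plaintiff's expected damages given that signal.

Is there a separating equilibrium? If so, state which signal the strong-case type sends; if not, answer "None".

Try strong-case → top litigator, weak-case → standard lawyer:
  Under separation the defendant infers type exactly: top litigator → strong-case (pays 178), standard lawyer → weak-case (pays 107).
  Strong-case: top litigator gives 178 − 28 = 150; standard lawyer gives 107 − 11 = 96. No deviation. ✓
  Weak-case: standard lawyer gives 107 − 13 = 94; top litigator gives 178 − 121 = 57. No deviation. ✓
Both hold — the strong-case type sends top litigator.

top litigator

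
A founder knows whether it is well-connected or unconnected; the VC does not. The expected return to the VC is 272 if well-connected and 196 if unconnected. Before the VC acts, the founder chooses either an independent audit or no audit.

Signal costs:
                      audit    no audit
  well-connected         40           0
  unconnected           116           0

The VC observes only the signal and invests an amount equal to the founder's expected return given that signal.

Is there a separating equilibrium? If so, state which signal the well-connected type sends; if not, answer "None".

audit

Try well-connected → audit, unconnected → no audit:
  If types separate, audit earns payment 272 and no audit earns 196.
  Well-connected: audit gives 272 − 40 = 232; no audit gives 196 − 0 = 196. No deviation. ✓
  Unconnected: no audit gives 196 − 0 = 196; audit gives 272 − 116 = 156. No deviation. ✓
Both hold — the well-connected type sends audit.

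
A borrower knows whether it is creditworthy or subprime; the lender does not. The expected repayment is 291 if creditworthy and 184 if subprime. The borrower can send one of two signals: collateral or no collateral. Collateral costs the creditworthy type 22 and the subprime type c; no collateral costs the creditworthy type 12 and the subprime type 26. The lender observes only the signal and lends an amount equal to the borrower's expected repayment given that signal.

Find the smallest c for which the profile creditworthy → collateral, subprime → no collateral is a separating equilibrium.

133

Under separation: collateral → creditworthy (pays 291); no collateral → subprime (pays 184).
Creditworthy: 291 − 22 = 269 ≥ 184 − 12 = 172. Holds regardless of c. ✓
Subprime: 184 − 26 ≥ 291 − c, so c ≥ 291 − 158 = 133.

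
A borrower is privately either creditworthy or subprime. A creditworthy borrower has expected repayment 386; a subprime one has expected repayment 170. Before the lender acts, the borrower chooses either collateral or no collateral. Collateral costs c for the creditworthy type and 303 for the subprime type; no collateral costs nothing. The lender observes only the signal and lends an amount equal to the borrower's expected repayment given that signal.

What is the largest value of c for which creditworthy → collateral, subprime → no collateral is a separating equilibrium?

216

Under separation: collateral → creditworthy (pays 386); no collateral → subprime (pays 170).
Subprime: 170 − 0 = 170 ≥ 386 − 303 = 83. Holds regardless of c. ✓
Creditworthy: 386 − c ≥ 170 − 0, so c ≤ 386 − 170 = 216.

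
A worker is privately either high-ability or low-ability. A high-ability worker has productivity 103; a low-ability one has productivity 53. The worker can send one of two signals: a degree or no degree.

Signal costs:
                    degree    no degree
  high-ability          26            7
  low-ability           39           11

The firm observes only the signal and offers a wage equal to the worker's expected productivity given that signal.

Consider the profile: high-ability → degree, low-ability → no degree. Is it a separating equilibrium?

Under separation the firm infers type exactly: degree → high-ability (pays 103), no degree → low-ability (pays 53).
High-ability: degree gives 103 − 26 = 77; no degree gives 53 − 7 = 46. No deviation. ✓
Low-ability: no degree gives 53 − 11 = 42; degree gives 103 − 39 = 64. Would deviate. ✗

No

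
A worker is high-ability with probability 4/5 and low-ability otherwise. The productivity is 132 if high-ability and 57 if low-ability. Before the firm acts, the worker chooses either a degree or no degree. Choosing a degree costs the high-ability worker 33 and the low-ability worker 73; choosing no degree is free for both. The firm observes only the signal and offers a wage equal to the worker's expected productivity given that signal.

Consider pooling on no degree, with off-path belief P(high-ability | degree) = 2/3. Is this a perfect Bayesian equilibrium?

At the pooled signal (no degree) the firm holds the prior 4/5 and pays 4/5·132 + 1/5·57 = 117. Off-path (degree) belief 2/3 gives 2/3·132 + 1/3·57 = 107.
High-ability: no degree gives 117 − 0 = 117; degree gives 107 − 33 = 74. Stays. ✓
Low-ability: no degree gives 117 − 0 = 117; degree gives 107 − 73 = 34. Stays. ✓

Yes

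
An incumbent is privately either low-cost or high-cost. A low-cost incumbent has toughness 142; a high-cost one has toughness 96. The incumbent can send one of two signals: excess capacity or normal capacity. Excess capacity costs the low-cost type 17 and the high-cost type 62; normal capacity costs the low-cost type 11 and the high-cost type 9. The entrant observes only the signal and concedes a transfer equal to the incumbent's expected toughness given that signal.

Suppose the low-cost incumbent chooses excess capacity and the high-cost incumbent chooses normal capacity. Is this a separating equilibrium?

If types separate, excess capacity earns payment 142 and normal capacity earns 96.
Low-cost: excess capacity gives 142 − 17 = 125; normal capacity gives 96 − 11 = 85. No deviation. ✓
High-cost: normal capacity gives 96 − 9 = 87; excess capacity gives 142 − 62 = 80. No deviation. ✓
Both incentive constraints hold.

Yes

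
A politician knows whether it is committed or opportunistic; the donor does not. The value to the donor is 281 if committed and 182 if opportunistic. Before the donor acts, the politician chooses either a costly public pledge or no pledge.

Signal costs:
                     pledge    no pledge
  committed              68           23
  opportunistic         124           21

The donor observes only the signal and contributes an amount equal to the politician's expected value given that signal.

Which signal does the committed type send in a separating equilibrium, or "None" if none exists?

Try committed → pledge, opportunistic → no pledge:
  If types separate, pledge earns payment 281 and no pledge earns 182.
  Committed: pledge gives 281 − 68 = 213; no pledge gives 182 − 23 = 159. No deviation. ✓
  Opportunistic: no pledge gives 182 − 21 = 161; pledge gives 281 − 124 = 157. No deviation. ✓
Both hold — the committed type sends pledge.

pledge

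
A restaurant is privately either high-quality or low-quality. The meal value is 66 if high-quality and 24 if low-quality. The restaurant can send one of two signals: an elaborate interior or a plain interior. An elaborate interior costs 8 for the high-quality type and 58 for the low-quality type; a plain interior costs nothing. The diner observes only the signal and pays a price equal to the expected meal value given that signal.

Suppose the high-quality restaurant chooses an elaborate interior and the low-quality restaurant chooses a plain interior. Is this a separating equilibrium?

Yes

If types separate, elaborate interior earns payment 66 and plain interior earns 24.
High-quality: elaborate interior gives 66 − 8 = 58; plain interior gives 24 − 0 = 24. No deviation. ✓
Low-quality: plain interior gives 24 − 0 = 24; elaborate interior gives 66 − 58 = 8. No deviation. ✓
Neither type gains from mimicking the other.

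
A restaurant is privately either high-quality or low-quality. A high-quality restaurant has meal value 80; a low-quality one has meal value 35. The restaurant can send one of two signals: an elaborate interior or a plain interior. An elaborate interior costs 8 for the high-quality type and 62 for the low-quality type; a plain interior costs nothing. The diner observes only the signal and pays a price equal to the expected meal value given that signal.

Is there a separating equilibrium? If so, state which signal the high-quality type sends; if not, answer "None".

elaborate interior

Try high-quality → elaborate interior, low-quality → plain interior:
  If types separate, elaborate interior earns payment 80 and plain interior earns 35.
  High-quality: elaborate interior gives 80 − 8 = 72; plain interior gives 35 − 0 = 35. No deviation. ✓
  Low-quality: plain interior gives 35 − 0 = 35; elaborate interior gives 80 − 62 = 18. No deviation. ✓
Both hold — the high-quality type sends elaborate interior.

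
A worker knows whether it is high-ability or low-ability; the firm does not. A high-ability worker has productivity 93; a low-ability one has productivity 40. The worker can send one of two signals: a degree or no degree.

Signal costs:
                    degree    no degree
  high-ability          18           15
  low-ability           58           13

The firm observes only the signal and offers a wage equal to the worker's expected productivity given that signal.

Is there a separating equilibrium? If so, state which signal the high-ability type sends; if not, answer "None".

None

Try high-ability → degree, low-ability → no degree:
  If types separate, degree earns payment 93 and no degree earns 40.
  High-ability: degree gives 93 − 18 = 75; no degree gives 40 − 15 = 25. No deviation. ✓
  Low-ability: no degree gives 40 − 13 = 27; degree gives 93 − 58 = 35. Would deviate. ✗
Try high-ability → no degree, low-ability → degree:
  If types separate, no degree earns payment 93 and degree earns 40.
  High-ability: no degree gives 93 − 15 = 78; degree gives 40 − 18 = 22. No deviation. ✓
  Low-ability: degree gives 40 − 58 = -18; no degree gives 93 − 13 = 80. Would deviate. ✗
Neither assignment is incentive-compatible.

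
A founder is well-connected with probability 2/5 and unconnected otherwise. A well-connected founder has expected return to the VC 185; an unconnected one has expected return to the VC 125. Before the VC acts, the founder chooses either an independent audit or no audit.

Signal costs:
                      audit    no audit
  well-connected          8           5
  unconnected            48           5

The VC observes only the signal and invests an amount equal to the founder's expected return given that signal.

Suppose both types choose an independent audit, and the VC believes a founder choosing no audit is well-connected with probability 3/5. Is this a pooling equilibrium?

No

At the pooled signal (audit) the VC holds the prior 2/5 and pays 2/5·185 + 3/5·125 = 149. Off-path (no audit) belief 3/5 gives 3/5·185 + 2/5·125 = 161.
Well-connected: audit gives 149 − 8 = 141; no audit gives 161 − 5 = 156. Deviates. ✗
Unconnected: audit gives 149 − 48 = 101; no audit gives 161 − 5 = 156. Deviates. ✗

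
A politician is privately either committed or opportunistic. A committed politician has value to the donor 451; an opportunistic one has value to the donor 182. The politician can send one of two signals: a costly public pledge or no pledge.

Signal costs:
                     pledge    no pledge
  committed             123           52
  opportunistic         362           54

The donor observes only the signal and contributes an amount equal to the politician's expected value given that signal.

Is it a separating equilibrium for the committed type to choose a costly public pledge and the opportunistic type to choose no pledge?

Yes

If types separate, pledge earns payment 451 and no pledge earns 182.
Committed: pledge gives 451 − 123 = 328; no pledge gives 182 − 52 = 130. No deviation. ✓
Opportunistic: no pledge gives 182 − 54 = 128; pledge gives 451 − 362 = 89. No deviation. ✓
Neither type gains from mimicking the other.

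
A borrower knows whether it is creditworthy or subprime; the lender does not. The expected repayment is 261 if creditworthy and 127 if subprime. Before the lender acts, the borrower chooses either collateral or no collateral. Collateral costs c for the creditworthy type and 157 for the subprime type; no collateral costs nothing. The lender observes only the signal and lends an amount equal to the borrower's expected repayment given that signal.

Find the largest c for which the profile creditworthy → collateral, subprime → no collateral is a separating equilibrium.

134

Under separation: collateral → creditworthy (pays 261); no collateral → subprime (pays 127).
Subprime: 127 − 0 = 127 ≥ 261 − 157 = 104. Holds regardless of c. ✓
Creditworthy: 261 − c ≥ 127 − 0, so c ≤ 261 − 127 = 134.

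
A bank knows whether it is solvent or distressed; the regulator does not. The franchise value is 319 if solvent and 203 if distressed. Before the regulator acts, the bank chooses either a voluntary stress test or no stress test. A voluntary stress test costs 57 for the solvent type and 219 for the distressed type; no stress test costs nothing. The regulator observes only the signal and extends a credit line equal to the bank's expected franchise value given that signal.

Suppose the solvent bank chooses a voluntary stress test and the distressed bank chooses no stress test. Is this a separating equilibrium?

Yes

If types separate, stress test earns payment 319 and no stress test earns 203.
Solvent: stress test gives 319 − 57 = 262; no stress test gives 203 − 0 = 203. No deviation. ✓
Distressed: no stress test gives 203 − 0 = 203; stress test gives 319 − 219 = 100. No deviation. ✓
Neither type gains from mimicking the other.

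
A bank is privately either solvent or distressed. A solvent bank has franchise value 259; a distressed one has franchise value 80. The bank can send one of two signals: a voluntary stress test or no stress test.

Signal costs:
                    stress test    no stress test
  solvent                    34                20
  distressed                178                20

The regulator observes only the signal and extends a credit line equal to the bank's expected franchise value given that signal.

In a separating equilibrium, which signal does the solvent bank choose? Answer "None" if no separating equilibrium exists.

Try solvent → stress test, distressed → no stress test:
  Under separation the regulator infers type exactly: stress test → solvent (pays 259), no stress test → distressed (pays 80).
  Solvent: stress test gives 259 − 34 = 225; no stress test gives 80 − 20 = 60. No deviation. ✓
  Distressed: no stress test gives 80 − 20 = 60; stress test gives 259 − 178 = 81. Would deviate. ✗
Try solvent → no stress test, distressed → stress test:
  Under separation the regulator infers type exactly: no stress test → solvent (pays 259), stress test → distressed (pays 80).
  Solvent: no stress test gives 259 − 20 = 239; stress test gives 80 − 34 = 46. No deviation. ✓
  Distressed: stress test gives 80 − 178 = -98; no stress test gives 259 − 20 = 239. Would deviate. ✗
Neither assignment is incentive-compatible.

None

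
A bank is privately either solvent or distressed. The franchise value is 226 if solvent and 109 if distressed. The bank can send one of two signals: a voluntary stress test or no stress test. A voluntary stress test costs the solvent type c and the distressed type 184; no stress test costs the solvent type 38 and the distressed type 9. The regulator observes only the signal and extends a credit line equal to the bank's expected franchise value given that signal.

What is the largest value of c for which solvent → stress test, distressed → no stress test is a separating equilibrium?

Under separation: stress test → solvent (pays 226); no stress test → distressed (pays 109).
Distressed: 109 − 9 = 100 ≥ 226 − 184 = 42. Holds regardless of c. ✓
Solvent: 226 − c ≥ 109 − 38, so c ≤ 226 − 71 = 155.

155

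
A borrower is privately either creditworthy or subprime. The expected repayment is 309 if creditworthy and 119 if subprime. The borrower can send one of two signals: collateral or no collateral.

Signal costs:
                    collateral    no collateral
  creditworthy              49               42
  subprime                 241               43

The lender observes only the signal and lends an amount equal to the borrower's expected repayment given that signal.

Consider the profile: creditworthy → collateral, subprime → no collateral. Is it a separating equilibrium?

Yes

If types separate, collateral earns payment 309 and no collateral earns 119.
Creditworthy: collateral gives 309 − 49 = 260; no collateral gives 119 − 42 = 77. No deviation. ✓
Subprime: no collateral gives 119 − 43 = 76; collateral gives 309 − 241 = 68. No deviation. ✓
Both incentive constraints hold.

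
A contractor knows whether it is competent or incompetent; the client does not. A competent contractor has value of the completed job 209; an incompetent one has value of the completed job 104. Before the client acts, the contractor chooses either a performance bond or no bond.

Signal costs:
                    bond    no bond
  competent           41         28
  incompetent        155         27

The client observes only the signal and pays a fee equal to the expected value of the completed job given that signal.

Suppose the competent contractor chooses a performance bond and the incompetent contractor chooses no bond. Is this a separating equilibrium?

If types separate, bond earns payment 209 and no bond earns 104.
Competent: bond gives 209 − 41 = 168; no bond gives 104 − 28 = 76. No deviation. ✓
Incompetent: no bond gives 104 − 27 = 77; bond gives 209 − 155 = 54. No deviation. ✓
Neither type gains from mimicking the other.

Yes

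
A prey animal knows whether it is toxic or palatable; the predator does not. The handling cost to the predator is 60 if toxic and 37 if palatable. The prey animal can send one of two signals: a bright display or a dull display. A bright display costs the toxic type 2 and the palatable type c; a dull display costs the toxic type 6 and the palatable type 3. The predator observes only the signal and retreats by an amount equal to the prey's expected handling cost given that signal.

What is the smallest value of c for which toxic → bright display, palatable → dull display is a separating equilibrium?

Under separation: bright display → toxic (pays 60); dull display → palatable (pays 37).
Toxic: 60 − 2 = 58 ≥ 37 − 6 = 31. Holds regardless of c. ✓
Palatable: 37 − 3 ≥ 60 − c, so c ≥ 60 − 34 = 26.

26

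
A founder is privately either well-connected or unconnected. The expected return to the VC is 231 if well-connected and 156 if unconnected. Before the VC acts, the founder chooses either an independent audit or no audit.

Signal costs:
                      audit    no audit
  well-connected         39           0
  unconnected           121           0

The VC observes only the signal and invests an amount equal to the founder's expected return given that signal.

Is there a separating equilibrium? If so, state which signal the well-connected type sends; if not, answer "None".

Try well-connected → audit, unconnected → no audit:
  Under separation the VC infers type exactly: audit → well-connected (pays 231), no audit → unconnected (pays 156).
  Well-connected: audit gives 231 − 39 = 192; no audit gives 156 − 0 = 156. No deviation. ✓
  Unconnected: no audit gives 156 − 0 = 156; audit gives 231 − 121 = 110. No deviation. ✓
Both hold — the well-connected type sends audit.

audit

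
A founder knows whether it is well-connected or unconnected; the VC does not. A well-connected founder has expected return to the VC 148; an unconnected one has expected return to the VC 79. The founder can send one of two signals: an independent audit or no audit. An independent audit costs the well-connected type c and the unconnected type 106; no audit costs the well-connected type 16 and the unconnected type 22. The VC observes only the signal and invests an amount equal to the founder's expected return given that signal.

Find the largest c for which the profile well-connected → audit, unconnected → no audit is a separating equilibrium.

Under separation: audit → well-connected (pays 148); no audit → unconnected (pays 79).
Unconnected: 79 − 22 = 57 ≥ 148 − 106 = 42. Holds regardless of c. ✓
Well-connected: 148 − c ≥ 79 − 16, so c ≤ 148 − 63 = 85.

85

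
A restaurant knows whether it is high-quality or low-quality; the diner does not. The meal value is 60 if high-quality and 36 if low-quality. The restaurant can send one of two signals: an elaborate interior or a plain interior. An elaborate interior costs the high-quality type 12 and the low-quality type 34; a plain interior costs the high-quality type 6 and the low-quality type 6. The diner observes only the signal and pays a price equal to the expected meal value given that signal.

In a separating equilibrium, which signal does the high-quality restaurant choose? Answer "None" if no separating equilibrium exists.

Try high-quality → elaborate interior, low-quality → plain interior:
  Under separation the diner infers type exactly: elaborate interior → high-quality (pays 60), plain interior → low-quality (pays 36).
  High-quality: elaborate interior gives 60 − 12 = 48; plain interior gives 36 − 6 = 30. No deviation. ✓
  Low-quality: plain interior gives 36 − 6 = 30; elaborate interior gives 60 − 34 = 26. No deviation. ✓
Both hold — the high-quality type sends elaborate interior.

elaborate interior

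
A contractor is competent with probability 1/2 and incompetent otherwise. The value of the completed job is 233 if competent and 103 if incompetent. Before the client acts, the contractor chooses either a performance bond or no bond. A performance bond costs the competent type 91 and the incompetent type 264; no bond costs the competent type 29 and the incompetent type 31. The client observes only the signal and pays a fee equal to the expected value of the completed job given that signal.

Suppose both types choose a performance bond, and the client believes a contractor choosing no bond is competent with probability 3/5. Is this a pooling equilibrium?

No

On the equilibrium path (bond) the client holds the prior 1/2 and pays 1/2·233 + 1/2·103 = 168. Off-path (no bond) belief 3/5 gives 3/5·233 + 2/5·103 = 181.
Competent: bond gives 168 − 91 = 77; no bond gives 181 − 29 = 152. Deviates. ✗
Incompetent: bond gives 168 − 264 = -96; no bond gives 181 − 31 = 150. Deviates. ✗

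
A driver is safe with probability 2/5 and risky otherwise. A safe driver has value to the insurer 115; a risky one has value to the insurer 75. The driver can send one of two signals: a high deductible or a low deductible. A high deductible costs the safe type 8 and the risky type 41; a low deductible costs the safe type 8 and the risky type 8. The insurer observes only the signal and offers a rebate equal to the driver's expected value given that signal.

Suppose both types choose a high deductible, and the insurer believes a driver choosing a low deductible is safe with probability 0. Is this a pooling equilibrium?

No

At the pooled signal (high deductible) the insurer holds the prior 2/5 and pays 2/5·115 + 3/5·75 = 91. Off-path (low deductible) belief 0 gives 0·115 + 1·75 = 75.
Safe: high deductible gives 91 − 8 = 83; low deductible gives 75 − 8 = 67. Stays. ✓
Risky: high deductible gives 91 − 41 = 50; low deductible gives 75 − 8 = 67. Deviates. ✗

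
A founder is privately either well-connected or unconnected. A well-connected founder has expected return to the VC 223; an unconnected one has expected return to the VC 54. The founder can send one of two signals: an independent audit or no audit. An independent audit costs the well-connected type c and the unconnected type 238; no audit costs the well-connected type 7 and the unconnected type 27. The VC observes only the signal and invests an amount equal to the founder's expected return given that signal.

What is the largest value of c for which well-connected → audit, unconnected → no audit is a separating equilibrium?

176

Under separation: audit → well-connected (pays 223); no audit → unconnected (pays 54).
Unconnected: 54 − 27 = 27 ≥ 223 − 238 = -15. Holds regardless of c. ✓
Well-connected: 223 − c ≥ 54 − 7, so c ≤ 223 − 47 = 176.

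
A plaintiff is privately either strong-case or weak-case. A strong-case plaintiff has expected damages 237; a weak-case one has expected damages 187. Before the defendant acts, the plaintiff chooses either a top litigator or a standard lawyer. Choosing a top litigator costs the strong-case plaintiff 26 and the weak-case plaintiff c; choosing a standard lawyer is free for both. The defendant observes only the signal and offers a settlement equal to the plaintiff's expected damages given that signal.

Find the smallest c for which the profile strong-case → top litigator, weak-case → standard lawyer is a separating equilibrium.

50

Under separation: top litigator → strong-case (pays 237); standard lawyer → weak-case (pays 187).
Strong-case: 237 − 26 = 211 ≥ 187 − 0 = 187. Holds regardless of c. ✓
Weak-case: 187 − 0 ≥ 237 − c, so c ≥ 237 − 187 = 50.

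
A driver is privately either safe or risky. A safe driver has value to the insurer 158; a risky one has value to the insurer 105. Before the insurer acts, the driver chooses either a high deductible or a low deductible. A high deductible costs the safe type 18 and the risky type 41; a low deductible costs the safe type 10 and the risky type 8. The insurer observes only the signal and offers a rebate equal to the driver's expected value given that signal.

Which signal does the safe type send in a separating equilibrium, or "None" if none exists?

Try safe → high deductible, risky → low deductible:
  If types separate, high deductible earns payment 158 and low deductible earns 105.
  Safe: high deductible gives 158 − 18 = 140; low deductible gives 105 − 10 = 95. No deviation. ✓
  Risky: low deductible gives 105 − 8 = 97; high deductible gives 158 − 41 = 117. Would deviate. ✗
Try safe → low deductible, risky → high deductible:
  If types separate, low deductible earns payment 158 and high deductible earns 105.
  Safe: low deductible gives 158 − 10 = 148; high deductible gives 105 − 18 = 87. No deviation. ✓
  Risky: high deductible gives 105 − 41 = 64; low deductible gives 158 − 8 = 150. Would deviate. ✗
Neither assignment is incentive-compatible.

None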